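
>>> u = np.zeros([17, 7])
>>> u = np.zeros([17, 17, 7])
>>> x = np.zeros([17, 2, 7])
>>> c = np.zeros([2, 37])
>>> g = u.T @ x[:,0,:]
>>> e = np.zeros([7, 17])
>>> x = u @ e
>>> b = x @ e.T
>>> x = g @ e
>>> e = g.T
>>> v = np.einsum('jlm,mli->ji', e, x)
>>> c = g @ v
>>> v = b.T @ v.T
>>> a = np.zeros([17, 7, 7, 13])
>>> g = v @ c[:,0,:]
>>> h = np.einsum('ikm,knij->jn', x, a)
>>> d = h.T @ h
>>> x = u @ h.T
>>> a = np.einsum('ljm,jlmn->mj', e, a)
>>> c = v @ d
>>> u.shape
(17, 17, 7)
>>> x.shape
(17, 17, 13)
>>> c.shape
(7, 17, 7)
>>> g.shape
(7, 17, 17)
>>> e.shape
(7, 17, 7)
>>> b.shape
(17, 17, 7)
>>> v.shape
(7, 17, 7)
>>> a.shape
(7, 17)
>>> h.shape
(13, 7)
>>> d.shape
(7, 7)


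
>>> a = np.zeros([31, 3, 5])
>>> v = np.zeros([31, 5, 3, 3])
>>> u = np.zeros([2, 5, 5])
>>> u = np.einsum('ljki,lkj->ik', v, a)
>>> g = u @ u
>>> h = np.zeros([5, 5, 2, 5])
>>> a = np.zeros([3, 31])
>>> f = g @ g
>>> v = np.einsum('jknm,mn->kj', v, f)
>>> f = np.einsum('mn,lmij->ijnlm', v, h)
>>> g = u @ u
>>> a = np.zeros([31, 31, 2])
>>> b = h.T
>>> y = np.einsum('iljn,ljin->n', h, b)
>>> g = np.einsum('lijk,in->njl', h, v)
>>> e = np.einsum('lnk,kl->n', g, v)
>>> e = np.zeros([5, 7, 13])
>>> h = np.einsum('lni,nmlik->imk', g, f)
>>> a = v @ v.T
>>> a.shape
(5, 5)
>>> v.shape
(5, 31)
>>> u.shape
(3, 3)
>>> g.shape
(31, 2, 5)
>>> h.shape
(5, 5, 5)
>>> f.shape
(2, 5, 31, 5, 5)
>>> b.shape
(5, 2, 5, 5)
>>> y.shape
(5,)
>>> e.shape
(5, 7, 13)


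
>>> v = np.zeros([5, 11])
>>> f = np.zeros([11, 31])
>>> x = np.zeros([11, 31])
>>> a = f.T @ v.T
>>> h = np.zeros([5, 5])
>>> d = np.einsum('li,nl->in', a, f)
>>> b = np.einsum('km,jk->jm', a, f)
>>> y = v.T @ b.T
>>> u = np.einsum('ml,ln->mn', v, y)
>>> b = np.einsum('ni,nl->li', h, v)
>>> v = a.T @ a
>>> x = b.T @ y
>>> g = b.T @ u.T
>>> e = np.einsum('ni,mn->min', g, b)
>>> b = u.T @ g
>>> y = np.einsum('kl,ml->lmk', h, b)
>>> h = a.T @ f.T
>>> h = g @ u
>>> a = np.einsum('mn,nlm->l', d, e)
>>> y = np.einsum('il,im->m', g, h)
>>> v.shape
(5, 5)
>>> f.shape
(11, 31)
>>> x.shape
(5, 11)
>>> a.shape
(5,)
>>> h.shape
(5, 11)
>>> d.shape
(5, 11)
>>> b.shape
(11, 5)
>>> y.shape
(11,)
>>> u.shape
(5, 11)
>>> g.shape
(5, 5)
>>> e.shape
(11, 5, 5)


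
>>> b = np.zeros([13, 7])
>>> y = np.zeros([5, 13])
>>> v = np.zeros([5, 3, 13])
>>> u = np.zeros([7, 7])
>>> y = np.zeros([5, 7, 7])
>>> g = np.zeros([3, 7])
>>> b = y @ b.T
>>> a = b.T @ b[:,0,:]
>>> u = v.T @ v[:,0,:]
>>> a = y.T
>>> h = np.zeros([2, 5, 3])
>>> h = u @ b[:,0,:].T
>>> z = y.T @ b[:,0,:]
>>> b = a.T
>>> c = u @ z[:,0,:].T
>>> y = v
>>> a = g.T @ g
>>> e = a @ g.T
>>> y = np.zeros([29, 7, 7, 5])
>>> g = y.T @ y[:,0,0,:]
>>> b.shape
(5, 7, 7)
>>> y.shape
(29, 7, 7, 5)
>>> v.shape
(5, 3, 13)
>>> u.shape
(13, 3, 13)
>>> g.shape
(5, 7, 7, 5)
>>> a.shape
(7, 7)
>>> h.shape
(13, 3, 5)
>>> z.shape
(7, 7, 13)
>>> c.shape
(13, 3, 7)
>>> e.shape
(7, 3)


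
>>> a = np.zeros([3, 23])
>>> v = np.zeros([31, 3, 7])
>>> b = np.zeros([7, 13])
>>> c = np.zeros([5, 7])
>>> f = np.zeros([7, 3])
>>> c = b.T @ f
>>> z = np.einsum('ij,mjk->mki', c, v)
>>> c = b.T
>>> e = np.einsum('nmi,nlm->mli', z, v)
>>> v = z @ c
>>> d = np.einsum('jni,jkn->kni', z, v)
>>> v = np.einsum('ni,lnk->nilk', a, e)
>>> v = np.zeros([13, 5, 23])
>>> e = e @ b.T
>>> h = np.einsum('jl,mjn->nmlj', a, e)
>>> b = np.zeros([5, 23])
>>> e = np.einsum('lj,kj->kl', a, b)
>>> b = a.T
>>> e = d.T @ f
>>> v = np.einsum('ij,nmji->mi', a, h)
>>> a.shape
(3, 23)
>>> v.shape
(7, 3)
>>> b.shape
(23, 3)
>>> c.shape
(13, 7)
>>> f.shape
(7, 3)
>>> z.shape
(31, 7, 13)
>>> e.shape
(13, 7, 3)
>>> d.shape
(7, 7, 13)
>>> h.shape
(7, 7, 23, 3)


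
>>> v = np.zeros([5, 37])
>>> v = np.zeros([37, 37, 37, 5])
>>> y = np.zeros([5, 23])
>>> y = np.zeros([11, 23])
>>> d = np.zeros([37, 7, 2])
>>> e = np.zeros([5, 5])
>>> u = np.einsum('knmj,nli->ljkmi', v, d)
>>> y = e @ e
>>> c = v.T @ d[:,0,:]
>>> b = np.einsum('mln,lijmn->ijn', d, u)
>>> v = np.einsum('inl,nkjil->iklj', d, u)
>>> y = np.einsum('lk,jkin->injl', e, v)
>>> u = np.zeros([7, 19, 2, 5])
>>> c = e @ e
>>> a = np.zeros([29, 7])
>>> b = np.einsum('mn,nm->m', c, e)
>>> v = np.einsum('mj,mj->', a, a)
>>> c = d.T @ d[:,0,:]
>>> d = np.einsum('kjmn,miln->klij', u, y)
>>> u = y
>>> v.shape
()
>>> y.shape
(2, 37, 37, 5)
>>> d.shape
(7, 37, 37, 19)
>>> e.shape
(5, 5)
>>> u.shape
(2, 37, 37, 5)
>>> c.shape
(2, 7, 2)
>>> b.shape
(5,)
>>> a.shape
(29, 7)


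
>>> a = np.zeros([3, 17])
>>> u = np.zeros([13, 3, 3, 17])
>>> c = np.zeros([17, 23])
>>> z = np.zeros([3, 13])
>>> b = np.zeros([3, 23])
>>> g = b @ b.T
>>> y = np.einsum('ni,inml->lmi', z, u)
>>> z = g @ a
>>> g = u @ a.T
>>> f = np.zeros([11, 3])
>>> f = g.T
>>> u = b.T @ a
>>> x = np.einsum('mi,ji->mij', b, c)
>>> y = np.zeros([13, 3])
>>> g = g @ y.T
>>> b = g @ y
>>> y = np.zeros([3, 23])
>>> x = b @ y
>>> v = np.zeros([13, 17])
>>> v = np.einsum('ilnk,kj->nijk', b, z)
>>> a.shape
(3, 17)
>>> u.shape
(23, 17)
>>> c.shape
(17, 23)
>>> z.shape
(3, 17)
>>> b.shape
(13, 3, 3, 3)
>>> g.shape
(13, 3, 3, 13)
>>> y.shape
(3, 23)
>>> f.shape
(3, 3, 3, 13)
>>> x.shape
(13, 3, 3, 23)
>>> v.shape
(3, 13, 17, 3)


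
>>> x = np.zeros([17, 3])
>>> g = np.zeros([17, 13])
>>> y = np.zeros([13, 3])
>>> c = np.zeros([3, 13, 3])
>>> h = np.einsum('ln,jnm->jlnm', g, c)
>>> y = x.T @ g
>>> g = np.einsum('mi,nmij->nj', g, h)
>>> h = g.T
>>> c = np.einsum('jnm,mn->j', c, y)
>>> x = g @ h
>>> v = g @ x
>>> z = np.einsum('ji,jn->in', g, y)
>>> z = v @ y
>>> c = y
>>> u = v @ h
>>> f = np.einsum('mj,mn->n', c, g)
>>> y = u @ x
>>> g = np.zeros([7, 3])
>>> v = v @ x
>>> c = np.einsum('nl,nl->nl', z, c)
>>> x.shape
(3, 3)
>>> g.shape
(7, 3)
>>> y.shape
(3, 3)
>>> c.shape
(3, 13)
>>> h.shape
(3, 3)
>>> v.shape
(3, 3)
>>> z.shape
(3, 13)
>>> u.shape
(3, 3)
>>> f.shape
(3,)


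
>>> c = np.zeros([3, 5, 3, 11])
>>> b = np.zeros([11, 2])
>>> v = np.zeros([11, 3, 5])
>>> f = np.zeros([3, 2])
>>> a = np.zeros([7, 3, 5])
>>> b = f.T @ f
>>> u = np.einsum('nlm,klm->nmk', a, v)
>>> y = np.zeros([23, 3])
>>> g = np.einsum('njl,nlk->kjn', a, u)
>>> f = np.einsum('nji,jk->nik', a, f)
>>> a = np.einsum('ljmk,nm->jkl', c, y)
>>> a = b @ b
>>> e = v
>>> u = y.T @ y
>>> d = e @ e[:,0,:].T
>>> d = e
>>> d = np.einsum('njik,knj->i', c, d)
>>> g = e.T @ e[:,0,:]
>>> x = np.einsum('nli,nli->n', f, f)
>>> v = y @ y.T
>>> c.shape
(3, 5, 3, 11)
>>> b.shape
(2, 2)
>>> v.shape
(23, 23)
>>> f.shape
(7, 5, 2)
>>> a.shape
(2, 2)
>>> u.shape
(3, 3)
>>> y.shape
(23, 3)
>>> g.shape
(5, 3, 5)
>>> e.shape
(11, 3, 5)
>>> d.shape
(3,)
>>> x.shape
(7,)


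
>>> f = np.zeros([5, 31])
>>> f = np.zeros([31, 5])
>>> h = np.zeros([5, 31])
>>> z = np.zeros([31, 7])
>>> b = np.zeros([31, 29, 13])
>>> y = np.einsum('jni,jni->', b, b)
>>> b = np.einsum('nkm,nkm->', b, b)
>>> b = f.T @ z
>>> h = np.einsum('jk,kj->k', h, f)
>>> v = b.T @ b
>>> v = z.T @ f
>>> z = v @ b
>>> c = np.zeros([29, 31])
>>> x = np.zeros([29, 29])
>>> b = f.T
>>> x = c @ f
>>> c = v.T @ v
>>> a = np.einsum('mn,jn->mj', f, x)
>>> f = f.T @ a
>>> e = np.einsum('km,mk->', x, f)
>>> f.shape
(5, 29)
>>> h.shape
(31,)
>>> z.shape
(7, 7)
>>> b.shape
(5, 31)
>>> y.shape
()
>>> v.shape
(7, 5)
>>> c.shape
(5, 5)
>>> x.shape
(29, 5)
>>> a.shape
(31, 29)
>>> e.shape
()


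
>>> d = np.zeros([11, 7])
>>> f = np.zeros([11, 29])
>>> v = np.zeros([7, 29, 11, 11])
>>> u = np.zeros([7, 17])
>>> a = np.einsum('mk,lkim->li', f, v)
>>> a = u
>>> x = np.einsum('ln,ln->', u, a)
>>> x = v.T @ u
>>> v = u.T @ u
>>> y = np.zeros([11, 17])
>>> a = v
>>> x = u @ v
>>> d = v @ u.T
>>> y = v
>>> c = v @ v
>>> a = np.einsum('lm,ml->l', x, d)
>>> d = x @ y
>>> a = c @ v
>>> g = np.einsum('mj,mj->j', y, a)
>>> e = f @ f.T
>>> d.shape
(7, 17)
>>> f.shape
(11, 29)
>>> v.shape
(17, 17)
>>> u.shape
(7, 17)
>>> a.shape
(17, 17)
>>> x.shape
(7, 17)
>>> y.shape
(17, 17)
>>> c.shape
(17, 17)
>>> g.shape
(17,)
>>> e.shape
(11, 11)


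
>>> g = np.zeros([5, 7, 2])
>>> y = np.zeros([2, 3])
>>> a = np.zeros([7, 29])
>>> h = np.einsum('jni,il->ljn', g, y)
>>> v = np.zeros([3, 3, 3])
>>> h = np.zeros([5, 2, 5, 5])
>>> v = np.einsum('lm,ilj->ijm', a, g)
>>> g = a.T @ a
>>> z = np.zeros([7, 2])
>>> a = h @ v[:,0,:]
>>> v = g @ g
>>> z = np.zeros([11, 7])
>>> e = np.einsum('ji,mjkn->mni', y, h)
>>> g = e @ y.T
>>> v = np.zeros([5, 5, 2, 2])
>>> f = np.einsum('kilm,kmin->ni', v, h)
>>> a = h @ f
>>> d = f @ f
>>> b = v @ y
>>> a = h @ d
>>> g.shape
(5, 5, 2)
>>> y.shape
(2, 3)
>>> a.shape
(5, 2, 5, 5)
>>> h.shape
(5, 2, 5, 5)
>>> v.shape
(5, 5, 2, 2)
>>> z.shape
(11, 7)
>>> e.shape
(5, 5, 3)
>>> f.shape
(5, 5)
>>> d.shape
(5, 5)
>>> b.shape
(5, 5, 2, 3)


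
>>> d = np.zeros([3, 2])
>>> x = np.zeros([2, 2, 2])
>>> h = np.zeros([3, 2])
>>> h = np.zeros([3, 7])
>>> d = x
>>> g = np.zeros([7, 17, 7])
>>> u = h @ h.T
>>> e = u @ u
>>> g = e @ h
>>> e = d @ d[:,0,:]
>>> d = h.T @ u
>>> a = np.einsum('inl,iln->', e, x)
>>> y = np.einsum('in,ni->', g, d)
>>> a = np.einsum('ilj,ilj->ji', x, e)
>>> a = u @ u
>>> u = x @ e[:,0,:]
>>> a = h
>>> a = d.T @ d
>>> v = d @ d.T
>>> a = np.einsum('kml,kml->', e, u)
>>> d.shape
(7, 3)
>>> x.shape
(2, 2, 2)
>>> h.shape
(3, 7)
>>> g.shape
(3, 7)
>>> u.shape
(2, 2, 2)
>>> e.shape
(2, 2, 2)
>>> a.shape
()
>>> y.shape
()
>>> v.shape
(7, 7)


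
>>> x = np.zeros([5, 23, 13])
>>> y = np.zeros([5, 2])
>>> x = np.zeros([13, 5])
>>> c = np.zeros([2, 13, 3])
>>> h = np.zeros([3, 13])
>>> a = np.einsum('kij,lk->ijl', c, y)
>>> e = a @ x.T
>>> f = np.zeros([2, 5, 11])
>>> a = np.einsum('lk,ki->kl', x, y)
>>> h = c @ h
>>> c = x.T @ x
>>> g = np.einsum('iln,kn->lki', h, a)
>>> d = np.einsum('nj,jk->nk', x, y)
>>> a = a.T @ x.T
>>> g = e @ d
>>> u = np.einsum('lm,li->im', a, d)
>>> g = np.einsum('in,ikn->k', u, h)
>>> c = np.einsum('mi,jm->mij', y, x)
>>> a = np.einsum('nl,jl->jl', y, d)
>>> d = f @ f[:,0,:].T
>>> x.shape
(13, 5)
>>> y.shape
(5, 2)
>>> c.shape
(5, 2, 13)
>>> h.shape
(2, 13, 13)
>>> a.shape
(13, 2)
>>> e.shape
(13, 3, 13)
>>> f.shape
(2, 5, 11)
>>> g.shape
(13,)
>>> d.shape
(2, 5, 2)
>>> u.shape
(2, 13)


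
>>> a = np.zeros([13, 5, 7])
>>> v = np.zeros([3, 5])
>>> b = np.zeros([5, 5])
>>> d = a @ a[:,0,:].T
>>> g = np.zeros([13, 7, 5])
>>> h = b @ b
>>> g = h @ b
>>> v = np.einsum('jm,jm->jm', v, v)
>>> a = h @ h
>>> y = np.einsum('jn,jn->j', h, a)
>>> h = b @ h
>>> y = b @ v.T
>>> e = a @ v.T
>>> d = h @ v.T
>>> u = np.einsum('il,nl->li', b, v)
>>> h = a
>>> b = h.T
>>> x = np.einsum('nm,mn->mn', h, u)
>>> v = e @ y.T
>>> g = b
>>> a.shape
(5, 5)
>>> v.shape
(5, 5)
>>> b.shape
(5, 5)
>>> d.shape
(5, 3)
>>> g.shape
(5, 5)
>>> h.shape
(5, 5)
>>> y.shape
(5, 3)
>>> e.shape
(5, 3)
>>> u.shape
(5, 5)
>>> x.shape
(5, 5)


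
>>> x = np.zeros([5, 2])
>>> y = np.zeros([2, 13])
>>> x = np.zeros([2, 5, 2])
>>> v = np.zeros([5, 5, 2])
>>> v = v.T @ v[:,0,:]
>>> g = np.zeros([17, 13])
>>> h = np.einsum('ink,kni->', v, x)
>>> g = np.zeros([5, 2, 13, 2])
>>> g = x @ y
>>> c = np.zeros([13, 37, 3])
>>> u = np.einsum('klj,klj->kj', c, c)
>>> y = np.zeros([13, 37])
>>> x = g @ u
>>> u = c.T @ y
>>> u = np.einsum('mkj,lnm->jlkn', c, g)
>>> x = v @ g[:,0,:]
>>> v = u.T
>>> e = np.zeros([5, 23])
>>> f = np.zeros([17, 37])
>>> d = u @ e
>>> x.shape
(2, 5, 13)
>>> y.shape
(13, 37)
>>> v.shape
(5, 37, 2, 3)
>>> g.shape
(2, 5, 13)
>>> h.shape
()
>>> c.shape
(13, 37, 3)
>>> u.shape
(3, 2, 37, 5)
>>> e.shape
(5, 23)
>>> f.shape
(17, 37)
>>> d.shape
(3, 2, 37, 23)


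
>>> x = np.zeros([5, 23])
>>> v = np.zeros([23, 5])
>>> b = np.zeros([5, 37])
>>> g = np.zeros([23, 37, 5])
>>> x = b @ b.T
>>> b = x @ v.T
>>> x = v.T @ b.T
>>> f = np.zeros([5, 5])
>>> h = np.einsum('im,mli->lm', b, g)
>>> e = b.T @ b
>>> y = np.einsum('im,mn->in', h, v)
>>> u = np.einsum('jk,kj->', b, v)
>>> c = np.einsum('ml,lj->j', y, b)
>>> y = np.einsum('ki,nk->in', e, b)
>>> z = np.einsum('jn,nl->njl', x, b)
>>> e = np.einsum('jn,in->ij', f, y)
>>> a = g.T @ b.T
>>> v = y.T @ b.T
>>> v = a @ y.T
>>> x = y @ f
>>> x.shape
(23, 5)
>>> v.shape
(5, 37, 23)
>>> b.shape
(5, 23)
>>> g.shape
(23, 37, 5)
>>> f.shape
(5, 5)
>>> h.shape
(37, 23)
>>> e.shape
(23, 5)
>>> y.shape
(23, 5)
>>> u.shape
()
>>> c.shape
(23,)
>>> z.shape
(5, 5, 23)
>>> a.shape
(5, 37, 5)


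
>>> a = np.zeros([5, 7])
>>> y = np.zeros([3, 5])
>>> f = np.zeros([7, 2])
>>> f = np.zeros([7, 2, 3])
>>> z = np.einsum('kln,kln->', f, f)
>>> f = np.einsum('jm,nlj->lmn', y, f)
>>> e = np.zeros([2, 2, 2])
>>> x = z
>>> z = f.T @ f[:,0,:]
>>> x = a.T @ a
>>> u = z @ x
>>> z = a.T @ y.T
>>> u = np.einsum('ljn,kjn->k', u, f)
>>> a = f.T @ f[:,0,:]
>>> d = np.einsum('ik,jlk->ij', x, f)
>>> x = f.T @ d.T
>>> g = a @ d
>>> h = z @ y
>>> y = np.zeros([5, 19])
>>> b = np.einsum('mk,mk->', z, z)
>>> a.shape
(7, 5, 7)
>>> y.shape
(5, 19)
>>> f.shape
(2, 5, 7)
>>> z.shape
(7, 3)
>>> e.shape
(2, 2, 2)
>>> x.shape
(7, 5, 7)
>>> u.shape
(2,)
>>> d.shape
(7, 2)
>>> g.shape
(7, 5, 2)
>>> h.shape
(7, 5)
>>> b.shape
()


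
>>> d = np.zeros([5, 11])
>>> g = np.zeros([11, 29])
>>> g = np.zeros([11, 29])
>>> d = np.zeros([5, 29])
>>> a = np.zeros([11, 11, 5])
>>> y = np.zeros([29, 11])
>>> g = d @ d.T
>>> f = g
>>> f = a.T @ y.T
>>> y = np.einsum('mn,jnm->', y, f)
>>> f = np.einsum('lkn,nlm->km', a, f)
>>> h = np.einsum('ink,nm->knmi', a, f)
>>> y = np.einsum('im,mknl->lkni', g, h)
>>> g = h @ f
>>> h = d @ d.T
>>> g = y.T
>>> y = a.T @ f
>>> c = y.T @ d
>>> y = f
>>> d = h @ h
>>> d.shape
(5, 5)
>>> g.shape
(5, 29, 11, 11)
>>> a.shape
(11, 11, 5)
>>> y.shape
(11, 29)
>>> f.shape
(11, 29)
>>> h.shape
(5, 5)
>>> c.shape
(29, 11, 29)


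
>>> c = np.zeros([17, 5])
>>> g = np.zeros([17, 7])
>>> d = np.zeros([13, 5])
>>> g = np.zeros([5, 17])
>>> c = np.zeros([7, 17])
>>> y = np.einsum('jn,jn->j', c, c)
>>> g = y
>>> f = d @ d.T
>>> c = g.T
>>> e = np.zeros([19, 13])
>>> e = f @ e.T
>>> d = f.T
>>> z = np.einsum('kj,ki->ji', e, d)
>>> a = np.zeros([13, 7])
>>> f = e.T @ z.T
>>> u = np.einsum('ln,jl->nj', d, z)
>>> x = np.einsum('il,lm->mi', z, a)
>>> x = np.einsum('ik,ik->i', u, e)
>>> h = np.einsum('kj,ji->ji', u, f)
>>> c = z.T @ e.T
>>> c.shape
(13, 13)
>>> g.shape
(7,)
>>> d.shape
(13, 13)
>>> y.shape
(7,)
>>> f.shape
(19, 19)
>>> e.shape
(13, 19)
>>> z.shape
(19, 13)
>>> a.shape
(13, 7)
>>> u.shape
(13, 19)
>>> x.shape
(13,)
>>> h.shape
(19, 19)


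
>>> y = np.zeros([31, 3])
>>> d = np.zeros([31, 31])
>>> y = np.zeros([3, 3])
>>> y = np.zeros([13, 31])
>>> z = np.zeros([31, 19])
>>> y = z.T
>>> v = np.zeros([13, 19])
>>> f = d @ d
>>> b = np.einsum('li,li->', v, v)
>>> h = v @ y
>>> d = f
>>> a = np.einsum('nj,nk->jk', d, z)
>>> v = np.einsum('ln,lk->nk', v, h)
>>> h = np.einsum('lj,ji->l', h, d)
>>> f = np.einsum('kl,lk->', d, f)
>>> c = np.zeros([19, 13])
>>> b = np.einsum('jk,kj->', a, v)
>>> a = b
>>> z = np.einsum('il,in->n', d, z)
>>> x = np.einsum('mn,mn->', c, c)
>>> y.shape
(19, 31)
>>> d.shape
(31, 31)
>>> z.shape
(19,)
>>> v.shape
(19, 31)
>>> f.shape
()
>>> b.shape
()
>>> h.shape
(13,)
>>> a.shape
()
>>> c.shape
(19, 13)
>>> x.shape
()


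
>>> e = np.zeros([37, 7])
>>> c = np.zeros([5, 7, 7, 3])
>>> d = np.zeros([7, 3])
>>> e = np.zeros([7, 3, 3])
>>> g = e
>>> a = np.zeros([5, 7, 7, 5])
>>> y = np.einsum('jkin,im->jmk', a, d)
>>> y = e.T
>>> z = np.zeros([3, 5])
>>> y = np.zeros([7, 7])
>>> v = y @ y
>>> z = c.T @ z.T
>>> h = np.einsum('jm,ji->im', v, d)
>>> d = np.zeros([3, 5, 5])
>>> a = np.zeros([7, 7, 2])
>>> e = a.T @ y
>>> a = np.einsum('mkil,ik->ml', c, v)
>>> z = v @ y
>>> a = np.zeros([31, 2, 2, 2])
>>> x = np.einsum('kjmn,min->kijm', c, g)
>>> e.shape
(2, 7, 7)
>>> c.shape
(5, 7, 7, 3)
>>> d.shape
(3, 5, 5)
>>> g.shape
(7, 3, 3)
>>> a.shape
(31, 2, 2, 2)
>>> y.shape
(7, 7)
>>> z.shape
(7, 7)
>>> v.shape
(7, 7)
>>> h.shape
(3, 7)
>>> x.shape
(5, 3, 7, 7)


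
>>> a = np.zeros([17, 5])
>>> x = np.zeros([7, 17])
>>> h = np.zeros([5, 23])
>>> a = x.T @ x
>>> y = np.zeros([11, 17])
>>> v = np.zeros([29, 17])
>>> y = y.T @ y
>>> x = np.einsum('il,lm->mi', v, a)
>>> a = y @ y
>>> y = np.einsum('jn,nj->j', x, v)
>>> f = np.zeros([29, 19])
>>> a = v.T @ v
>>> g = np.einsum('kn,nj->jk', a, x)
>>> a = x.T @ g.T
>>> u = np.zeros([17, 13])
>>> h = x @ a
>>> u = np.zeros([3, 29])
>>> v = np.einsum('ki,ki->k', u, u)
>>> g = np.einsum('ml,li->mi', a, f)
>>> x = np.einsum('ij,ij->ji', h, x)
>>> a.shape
(29, 29)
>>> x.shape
(29, 17)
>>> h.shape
(17, 29)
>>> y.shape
(17,)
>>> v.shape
(3,)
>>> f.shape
(29, 19)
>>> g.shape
(29, 19)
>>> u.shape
(3, 29)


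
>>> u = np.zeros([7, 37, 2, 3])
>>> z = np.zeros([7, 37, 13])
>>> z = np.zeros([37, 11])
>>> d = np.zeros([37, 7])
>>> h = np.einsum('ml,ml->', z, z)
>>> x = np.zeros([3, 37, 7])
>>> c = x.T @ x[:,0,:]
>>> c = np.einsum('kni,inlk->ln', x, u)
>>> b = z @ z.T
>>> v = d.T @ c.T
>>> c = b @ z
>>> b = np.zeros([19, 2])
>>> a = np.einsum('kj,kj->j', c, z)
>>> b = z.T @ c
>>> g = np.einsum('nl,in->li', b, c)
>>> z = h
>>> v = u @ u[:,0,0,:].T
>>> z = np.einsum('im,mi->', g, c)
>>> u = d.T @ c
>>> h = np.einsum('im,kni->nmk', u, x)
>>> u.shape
(7, 11)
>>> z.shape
()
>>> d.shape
(37, 7)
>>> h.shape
(37, 11, 3)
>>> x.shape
(3, 37, 7)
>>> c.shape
(37, 11)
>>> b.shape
(11, 11)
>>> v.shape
(7, 37, 2, 7)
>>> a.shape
(11,)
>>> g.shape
(11, 37)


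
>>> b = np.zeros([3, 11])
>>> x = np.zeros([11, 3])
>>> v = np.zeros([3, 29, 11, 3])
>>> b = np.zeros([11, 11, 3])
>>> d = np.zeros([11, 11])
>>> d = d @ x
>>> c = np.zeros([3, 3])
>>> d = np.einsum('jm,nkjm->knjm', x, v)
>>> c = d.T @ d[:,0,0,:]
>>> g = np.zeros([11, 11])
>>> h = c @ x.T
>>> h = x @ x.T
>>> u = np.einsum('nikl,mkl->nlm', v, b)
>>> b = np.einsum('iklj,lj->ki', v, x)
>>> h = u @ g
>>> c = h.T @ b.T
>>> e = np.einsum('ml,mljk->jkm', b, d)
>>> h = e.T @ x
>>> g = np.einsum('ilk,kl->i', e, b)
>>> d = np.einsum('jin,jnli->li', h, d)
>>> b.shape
(29, 3)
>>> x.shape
(11, 3)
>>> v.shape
(3, 29, 11, 3)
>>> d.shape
(11, 3)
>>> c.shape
(11, 3, 29)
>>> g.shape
(11,)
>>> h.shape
(29, 3, 3)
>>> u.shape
(3, 3, 11)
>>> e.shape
(11, 3, 29)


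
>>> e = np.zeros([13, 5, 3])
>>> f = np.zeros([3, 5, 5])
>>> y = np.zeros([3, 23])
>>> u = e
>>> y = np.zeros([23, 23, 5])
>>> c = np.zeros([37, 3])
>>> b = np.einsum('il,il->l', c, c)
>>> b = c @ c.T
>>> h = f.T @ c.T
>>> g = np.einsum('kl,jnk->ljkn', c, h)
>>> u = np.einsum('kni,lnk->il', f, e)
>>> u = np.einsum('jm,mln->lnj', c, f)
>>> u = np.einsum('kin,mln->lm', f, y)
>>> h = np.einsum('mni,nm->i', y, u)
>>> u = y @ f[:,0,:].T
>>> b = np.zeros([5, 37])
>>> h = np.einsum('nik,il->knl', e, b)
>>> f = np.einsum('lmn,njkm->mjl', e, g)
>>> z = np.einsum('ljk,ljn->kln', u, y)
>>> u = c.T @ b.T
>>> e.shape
(13, 5, 3)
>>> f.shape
(5, 5, 13)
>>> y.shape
(23, 23, 5)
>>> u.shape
(3, 5)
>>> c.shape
(37, 3)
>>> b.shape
(5, 37)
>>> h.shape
(3, 13, 37)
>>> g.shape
(3, 5, 37, 5)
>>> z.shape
(3, 23, 5)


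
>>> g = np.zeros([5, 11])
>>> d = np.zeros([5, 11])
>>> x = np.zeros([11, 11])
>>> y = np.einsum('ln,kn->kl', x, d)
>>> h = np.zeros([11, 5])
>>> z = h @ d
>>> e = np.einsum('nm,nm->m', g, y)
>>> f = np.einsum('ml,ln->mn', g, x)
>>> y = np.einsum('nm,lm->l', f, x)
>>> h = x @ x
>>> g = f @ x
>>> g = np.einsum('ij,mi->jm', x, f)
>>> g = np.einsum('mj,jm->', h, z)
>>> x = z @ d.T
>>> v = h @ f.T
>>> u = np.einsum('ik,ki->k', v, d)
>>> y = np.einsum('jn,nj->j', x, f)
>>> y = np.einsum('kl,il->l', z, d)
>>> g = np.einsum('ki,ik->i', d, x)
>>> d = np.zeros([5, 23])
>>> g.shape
(11,)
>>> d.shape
(5, 23)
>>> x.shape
(11, 5)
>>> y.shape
(11,)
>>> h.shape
(11, 11)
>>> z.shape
(11, 11)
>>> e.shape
(11,)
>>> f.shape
(5, 11)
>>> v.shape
(11, 5)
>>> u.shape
(5,)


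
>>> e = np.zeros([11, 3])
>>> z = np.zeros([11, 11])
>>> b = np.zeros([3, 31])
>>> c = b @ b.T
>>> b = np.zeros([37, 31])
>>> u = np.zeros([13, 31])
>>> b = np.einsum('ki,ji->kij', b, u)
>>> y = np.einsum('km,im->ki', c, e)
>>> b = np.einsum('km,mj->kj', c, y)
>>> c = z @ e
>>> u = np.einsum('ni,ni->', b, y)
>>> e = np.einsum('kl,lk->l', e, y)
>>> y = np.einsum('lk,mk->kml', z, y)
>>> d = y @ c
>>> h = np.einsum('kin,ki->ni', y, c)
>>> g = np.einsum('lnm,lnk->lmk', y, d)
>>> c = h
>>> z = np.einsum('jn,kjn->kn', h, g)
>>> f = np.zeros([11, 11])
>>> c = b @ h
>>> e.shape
(3,)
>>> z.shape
(11, 3)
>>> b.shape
(3, 11)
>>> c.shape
(3, 3)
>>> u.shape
()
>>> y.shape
(11, 3, 11)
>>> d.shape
(11, 3, 3)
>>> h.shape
(11, 3)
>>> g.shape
(11, 11, 3)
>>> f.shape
(11, 11)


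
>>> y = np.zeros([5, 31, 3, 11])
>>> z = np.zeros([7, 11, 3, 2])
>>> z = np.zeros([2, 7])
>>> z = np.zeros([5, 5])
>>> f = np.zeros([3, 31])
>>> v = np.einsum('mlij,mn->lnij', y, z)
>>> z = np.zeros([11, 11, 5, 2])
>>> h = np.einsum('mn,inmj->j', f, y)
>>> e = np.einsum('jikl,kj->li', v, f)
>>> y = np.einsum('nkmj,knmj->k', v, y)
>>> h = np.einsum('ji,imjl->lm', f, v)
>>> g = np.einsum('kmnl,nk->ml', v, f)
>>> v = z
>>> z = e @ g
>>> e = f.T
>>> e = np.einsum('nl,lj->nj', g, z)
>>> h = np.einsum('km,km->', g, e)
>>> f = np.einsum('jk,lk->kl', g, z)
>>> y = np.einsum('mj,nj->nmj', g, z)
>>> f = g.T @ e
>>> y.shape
(11, 5, 11)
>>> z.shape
(11, 11)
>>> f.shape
(11, 11)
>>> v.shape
(11, 11, 5, 2)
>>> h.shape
()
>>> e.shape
(5, 11)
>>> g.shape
(5, 11)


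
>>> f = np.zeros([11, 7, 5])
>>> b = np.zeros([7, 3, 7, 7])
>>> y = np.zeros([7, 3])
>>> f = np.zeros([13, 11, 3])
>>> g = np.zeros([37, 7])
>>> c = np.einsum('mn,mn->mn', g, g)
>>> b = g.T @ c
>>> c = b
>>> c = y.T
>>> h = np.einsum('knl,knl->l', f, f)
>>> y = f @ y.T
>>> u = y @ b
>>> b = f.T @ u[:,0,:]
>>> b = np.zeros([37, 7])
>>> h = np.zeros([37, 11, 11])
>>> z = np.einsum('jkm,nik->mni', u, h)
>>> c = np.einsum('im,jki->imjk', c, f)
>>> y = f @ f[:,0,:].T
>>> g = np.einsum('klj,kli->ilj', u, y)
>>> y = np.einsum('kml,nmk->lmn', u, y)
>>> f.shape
(13, 11, 3)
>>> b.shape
(37, 7)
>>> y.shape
(7, 11, 13)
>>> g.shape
(13, 11, 7)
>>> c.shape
(3, 7, 13, 11)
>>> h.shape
(37, 11, 11)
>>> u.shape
(13, 11, 7)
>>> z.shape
(7, 37, 11)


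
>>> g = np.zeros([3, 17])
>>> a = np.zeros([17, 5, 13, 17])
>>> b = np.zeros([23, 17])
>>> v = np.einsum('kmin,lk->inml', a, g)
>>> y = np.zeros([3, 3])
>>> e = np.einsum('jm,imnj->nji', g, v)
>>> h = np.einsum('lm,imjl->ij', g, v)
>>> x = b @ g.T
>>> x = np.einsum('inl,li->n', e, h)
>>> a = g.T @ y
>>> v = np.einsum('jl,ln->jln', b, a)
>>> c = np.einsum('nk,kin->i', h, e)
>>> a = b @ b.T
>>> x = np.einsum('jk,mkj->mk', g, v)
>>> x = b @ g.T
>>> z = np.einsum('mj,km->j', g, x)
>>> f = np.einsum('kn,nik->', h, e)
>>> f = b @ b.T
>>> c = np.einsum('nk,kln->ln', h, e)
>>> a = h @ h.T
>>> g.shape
(3, 17)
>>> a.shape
(13, 13)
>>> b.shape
(23, 17)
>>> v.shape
(23, 17, 3)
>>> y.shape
(3, 3)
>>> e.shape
(5, 3, 13)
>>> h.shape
(13, 5)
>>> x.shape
(23, 3)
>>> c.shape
(3, 13)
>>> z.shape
(17,)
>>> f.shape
(23, 23)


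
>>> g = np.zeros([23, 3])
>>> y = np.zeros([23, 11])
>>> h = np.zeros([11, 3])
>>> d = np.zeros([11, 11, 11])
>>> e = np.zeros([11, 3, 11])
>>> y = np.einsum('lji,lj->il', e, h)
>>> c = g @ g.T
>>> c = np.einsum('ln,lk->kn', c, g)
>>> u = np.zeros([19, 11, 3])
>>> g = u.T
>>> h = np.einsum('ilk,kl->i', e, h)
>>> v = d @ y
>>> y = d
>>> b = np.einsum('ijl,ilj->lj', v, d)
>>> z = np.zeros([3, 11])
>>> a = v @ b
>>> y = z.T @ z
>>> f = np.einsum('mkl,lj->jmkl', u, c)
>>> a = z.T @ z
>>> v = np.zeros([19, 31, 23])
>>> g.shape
(3, 11, 19)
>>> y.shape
(11, 11)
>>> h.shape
(11,)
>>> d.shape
(11, 11, 11)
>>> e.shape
(11, 3, 11)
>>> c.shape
(3, 23)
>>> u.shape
(19, 11, 3)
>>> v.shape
(19, 31, 23)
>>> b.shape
(11, 11)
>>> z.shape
(3, 11)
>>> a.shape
(11, 11)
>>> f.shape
(23, 19, 11, 3)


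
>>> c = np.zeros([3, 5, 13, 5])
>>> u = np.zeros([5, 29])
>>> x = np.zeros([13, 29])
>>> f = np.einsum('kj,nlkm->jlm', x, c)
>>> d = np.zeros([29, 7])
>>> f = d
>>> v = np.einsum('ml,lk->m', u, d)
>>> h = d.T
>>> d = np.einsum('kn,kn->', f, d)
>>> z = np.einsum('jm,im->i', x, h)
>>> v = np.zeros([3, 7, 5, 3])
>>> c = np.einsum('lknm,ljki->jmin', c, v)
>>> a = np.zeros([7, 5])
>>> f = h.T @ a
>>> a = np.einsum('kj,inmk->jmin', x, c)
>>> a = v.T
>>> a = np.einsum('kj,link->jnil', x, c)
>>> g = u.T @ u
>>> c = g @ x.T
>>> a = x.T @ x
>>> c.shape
(29, 13)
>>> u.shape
(5, 29)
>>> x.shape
(13, 29)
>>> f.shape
(29, 5)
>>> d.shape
()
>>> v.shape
(3, 7, 5, 3)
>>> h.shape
(7, 29)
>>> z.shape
(7,)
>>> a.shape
(29, 29)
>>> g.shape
(29, 29)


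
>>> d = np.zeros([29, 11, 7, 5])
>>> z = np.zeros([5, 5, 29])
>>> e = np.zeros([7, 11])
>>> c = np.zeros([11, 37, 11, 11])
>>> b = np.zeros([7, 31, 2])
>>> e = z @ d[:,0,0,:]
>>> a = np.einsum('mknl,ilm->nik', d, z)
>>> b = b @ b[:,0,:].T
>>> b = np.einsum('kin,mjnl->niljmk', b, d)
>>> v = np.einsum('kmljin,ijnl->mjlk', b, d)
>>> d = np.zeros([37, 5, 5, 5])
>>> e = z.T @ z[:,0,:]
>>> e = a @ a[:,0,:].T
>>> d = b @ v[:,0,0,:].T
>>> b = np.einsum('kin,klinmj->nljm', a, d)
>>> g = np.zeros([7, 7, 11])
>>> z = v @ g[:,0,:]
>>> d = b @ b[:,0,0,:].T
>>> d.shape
(11, 31, 31, 11)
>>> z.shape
(31, 11, 5, 11)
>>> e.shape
(7, 5, 7)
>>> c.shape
(11, 37, 11, 11)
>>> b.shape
(11, 31, 31, 29)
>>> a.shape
(7, 5, 11)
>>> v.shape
(31, 11, 5, 7)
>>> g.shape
(7, 7, 11)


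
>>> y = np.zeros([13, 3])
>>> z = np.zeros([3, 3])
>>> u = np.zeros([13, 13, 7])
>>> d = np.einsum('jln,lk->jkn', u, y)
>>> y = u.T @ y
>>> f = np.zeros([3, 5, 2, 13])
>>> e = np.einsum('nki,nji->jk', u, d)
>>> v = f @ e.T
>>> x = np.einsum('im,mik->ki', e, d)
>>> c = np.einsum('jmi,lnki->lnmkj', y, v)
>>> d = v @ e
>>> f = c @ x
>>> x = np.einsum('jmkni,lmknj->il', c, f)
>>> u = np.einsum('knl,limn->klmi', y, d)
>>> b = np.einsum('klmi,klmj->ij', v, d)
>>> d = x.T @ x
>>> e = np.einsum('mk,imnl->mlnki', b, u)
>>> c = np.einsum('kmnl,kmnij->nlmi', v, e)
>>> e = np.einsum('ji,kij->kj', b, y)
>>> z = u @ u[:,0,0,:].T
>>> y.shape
(7, 13, 3)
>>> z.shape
(7, 3, 2, 7)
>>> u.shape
(7, 3, 2, 5)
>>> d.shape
(3, 3)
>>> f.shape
(3, 5, 13, 2, 3)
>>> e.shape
(7, 3)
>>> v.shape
(3, 5, 2, 3)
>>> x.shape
(7, 3)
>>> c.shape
(2, 3, 5, 13)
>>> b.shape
(3, 13)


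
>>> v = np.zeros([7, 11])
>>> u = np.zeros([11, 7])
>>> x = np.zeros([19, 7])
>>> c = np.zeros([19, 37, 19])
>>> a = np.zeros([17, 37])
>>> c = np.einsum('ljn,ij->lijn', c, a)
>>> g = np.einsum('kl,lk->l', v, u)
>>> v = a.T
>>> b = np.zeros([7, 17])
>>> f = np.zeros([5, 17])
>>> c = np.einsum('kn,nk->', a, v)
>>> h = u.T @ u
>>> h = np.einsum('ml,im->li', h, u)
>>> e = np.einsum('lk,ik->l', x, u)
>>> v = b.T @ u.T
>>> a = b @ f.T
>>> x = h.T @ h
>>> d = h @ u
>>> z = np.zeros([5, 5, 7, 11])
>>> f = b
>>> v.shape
(17, 11)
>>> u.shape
(11, 7)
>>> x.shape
(11, 11)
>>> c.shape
()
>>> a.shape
(7, 5)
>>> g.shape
(11,)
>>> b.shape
(7, 17)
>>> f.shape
(7, 17)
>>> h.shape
(7, 11)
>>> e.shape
(19,)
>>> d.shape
(7, 7)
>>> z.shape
(5, 5, 7, 11)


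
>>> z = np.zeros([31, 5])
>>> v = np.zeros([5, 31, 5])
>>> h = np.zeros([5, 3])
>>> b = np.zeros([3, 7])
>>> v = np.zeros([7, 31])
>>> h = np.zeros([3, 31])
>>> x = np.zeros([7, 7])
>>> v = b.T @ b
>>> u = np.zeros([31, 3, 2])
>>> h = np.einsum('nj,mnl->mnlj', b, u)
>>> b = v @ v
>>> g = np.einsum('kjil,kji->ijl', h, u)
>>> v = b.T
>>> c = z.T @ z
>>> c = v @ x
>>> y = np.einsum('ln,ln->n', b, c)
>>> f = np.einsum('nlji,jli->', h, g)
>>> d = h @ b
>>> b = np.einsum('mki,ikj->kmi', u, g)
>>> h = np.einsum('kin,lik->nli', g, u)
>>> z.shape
(31, 5)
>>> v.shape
(7, 7)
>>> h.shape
(7, 31, 3)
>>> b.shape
(3, 31, 2)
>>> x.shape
(7, 7)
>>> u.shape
(31, 3, 2)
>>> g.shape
(2, 3, 7)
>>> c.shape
(7, 7)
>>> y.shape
(7,)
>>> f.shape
()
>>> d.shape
(31, 3, 2, 7)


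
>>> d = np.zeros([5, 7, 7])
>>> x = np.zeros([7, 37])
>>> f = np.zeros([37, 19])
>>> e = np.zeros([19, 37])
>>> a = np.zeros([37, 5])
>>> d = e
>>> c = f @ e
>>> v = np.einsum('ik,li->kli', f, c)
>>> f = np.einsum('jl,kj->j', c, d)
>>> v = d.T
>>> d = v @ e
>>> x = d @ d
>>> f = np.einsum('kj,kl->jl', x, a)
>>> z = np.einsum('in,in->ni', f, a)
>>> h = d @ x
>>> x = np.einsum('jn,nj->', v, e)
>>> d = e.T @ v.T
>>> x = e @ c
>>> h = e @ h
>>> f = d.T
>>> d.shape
(37, 37)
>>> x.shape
(19, 37)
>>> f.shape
(37, 37)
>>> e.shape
(19, 37)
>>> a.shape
(37, 5)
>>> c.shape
(37, 37)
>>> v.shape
(37, 19)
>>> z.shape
(5, 37)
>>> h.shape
(19, 37)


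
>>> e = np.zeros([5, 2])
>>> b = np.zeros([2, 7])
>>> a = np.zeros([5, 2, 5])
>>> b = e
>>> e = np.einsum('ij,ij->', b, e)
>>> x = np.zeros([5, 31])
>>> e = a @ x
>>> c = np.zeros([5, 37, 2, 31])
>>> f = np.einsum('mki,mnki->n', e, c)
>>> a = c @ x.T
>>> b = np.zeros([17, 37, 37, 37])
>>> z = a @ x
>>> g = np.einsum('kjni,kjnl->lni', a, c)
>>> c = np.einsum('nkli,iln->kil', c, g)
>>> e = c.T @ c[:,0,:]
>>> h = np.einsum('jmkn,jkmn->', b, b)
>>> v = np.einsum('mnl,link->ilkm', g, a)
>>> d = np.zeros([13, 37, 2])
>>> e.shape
(2, 31, 2)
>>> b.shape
(17, 37, 37, 37)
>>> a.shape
(5, 37, 2, 5)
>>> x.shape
(5, 31)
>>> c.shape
(37, 31, 2)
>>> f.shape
(37,)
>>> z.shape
(5, 37, 2, 31)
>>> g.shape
(31, 2, 5)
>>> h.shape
()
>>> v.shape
(37, 5, 5, 31)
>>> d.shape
(13, 37, 2)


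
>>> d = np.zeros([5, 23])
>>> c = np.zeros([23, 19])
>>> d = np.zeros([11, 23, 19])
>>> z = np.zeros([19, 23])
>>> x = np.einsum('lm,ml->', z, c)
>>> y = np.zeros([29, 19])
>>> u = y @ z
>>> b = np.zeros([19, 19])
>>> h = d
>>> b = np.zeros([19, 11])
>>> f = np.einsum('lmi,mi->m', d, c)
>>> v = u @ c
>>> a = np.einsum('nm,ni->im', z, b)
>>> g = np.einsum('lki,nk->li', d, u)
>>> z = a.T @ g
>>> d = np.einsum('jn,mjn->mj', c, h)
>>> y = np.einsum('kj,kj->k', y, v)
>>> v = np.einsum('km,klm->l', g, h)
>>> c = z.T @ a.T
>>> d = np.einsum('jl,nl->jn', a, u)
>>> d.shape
(11, 29)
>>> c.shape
(19, 11)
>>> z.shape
(23, 19)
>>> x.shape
()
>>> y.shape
(29,)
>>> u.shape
(29, 23)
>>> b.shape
(19, 11)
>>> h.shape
(11, 23, 19)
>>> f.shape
(23,)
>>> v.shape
(23,)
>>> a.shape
(11, 23)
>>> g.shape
(11, 19)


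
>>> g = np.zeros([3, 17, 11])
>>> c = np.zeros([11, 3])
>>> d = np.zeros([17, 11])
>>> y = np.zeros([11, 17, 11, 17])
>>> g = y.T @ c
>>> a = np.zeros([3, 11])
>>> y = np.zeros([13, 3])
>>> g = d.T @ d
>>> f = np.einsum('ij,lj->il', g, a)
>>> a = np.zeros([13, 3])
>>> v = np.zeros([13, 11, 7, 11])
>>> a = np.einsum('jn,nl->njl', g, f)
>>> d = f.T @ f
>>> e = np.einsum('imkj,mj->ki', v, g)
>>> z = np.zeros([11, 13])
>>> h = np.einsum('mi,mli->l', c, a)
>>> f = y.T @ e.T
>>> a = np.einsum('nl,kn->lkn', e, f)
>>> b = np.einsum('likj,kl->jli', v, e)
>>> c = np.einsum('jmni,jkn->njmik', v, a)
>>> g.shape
(11, 11)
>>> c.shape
(7, 13, 11, 11, 3)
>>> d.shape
(3, 3)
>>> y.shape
(13, 3)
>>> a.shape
(13, 3, 7)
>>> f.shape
(3, 7)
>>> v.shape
(13, 11, 7, 11)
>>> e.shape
(7, 13)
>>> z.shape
(11, 13)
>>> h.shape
(11,)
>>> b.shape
(11, 13, 11)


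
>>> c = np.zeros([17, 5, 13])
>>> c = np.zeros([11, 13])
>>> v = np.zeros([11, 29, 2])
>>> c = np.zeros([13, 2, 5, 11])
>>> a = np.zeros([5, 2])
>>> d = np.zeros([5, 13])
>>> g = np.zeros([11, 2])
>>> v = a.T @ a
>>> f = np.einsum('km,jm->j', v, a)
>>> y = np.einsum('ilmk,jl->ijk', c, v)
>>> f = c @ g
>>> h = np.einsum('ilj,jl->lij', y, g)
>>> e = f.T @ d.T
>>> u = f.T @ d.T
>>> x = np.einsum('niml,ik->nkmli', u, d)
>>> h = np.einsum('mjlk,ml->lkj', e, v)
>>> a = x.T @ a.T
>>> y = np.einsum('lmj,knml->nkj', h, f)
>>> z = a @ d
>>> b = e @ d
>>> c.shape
(13, 2, 5, 11)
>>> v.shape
(2, 2)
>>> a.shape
(5, 5, 2, 13, 5)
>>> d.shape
(5, 13)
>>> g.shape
(11, 2)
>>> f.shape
(13, 2, 5, 2)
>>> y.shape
(2, 13, 5)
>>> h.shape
(2, 5, 5)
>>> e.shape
(2, 5, 2, 5)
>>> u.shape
(2, 5, 2, 5)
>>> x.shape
(2, 13, 2, 5, 5)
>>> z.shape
(5, 5, 2, 13, 13)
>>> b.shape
(2, 5, 2, 13)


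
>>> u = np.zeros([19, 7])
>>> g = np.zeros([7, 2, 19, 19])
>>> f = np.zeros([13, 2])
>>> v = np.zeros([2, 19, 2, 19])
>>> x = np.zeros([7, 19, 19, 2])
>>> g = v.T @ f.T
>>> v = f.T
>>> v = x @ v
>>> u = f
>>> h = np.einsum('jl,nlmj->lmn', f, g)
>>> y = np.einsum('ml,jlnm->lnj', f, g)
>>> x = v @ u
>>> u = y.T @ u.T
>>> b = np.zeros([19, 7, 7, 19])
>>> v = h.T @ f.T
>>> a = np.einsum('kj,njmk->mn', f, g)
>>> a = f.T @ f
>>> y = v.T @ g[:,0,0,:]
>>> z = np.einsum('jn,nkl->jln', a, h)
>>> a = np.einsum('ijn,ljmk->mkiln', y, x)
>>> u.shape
(19, 19, 13)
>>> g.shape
(19, 2, 19, 13)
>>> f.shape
(13, 2)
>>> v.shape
(19, 19, 13)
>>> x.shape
(7, 19, 19, 2)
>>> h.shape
(2, 19, 19)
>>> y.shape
(13, 19, 13)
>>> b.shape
(19, 7, 7, 19)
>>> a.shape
(19, 2, 13, 7, 13)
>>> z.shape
(2, 19, 2)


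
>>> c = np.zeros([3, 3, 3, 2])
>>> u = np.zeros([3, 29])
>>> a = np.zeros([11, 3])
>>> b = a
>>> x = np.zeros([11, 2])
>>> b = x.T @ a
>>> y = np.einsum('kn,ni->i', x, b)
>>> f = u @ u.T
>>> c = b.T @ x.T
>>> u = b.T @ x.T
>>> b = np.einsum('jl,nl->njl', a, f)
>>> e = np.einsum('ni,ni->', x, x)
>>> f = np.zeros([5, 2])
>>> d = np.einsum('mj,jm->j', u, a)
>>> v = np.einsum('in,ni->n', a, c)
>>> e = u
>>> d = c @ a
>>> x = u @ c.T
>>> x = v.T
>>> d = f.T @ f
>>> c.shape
(3, 11)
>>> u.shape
(3, 11)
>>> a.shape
(11, 3)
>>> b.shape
(3, 11, 3)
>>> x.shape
(3,)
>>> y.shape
(3,)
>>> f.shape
(5, 2)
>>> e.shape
(3, 11)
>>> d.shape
(2, 2)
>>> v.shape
(3,)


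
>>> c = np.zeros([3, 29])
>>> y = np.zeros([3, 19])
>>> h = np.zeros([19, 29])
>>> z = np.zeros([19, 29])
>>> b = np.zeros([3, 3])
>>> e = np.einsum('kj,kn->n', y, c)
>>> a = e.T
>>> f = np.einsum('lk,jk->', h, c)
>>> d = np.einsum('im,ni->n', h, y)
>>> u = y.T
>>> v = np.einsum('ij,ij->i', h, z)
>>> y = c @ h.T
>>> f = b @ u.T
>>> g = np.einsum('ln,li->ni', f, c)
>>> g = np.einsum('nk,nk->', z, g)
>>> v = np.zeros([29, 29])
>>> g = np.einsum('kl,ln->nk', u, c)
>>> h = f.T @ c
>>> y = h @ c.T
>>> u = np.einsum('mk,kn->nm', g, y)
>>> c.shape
(3, 29)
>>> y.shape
(19, 3)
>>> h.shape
(19, 29)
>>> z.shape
(19, 29)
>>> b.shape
(3, 3)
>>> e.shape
(29,)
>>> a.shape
(29,)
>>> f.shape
(3, 19)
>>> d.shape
(3,)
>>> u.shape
(3, 29)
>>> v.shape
(29, 29)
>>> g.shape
(29, 19)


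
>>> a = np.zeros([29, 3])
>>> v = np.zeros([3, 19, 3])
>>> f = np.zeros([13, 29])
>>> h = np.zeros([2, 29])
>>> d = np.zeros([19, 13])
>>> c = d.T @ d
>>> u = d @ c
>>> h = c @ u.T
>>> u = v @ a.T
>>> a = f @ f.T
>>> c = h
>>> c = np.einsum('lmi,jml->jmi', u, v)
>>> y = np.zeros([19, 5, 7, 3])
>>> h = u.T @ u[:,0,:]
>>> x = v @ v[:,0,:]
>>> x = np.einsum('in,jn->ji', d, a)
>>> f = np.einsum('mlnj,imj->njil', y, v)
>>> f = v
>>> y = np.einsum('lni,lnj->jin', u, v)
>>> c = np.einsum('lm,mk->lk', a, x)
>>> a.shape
(13, 13)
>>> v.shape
(3, 19, 3)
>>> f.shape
(3, 19, 3)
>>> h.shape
(29, 19, 29)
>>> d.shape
(19, 13)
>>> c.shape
(13, 19)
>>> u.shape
(3, 19, 29)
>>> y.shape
(3, 29, 19)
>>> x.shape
(13, 19)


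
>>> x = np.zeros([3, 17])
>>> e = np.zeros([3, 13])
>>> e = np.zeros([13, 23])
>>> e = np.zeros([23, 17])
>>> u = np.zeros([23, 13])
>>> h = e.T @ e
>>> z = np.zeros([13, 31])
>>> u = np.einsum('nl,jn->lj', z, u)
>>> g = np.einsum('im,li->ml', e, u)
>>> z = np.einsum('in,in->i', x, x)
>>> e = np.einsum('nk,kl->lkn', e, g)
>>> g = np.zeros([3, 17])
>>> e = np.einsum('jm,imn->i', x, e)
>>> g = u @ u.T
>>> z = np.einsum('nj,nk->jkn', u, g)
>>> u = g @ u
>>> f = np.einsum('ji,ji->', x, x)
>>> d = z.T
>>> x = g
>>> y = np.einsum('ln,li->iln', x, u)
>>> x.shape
(31, 31)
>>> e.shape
(31,)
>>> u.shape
(31, 23)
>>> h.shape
(17, 17)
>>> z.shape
(23, 31, 31)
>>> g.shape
(31, 31)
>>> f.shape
()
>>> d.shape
(31, 31, 23)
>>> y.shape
(23, 31, 31)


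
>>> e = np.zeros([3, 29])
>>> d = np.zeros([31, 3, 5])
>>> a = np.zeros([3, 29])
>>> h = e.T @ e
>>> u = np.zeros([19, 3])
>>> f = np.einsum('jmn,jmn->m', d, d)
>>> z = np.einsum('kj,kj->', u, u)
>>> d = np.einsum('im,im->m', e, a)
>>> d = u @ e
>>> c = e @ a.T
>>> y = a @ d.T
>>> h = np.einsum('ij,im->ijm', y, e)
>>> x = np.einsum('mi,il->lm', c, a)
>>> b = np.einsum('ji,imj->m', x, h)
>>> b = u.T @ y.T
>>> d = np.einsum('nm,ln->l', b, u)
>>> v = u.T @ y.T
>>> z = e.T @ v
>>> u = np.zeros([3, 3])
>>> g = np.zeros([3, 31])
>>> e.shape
(3, 29)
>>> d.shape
(19,)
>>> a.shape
(3, 29)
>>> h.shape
(3, 19, 29)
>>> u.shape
(3, 3)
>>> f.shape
(3,)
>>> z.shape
(29, 3)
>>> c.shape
(3, 3)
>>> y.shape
(3, 19)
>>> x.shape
(29, 3)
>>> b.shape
(3, 3)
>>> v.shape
(3, 3)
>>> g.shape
(3, 31)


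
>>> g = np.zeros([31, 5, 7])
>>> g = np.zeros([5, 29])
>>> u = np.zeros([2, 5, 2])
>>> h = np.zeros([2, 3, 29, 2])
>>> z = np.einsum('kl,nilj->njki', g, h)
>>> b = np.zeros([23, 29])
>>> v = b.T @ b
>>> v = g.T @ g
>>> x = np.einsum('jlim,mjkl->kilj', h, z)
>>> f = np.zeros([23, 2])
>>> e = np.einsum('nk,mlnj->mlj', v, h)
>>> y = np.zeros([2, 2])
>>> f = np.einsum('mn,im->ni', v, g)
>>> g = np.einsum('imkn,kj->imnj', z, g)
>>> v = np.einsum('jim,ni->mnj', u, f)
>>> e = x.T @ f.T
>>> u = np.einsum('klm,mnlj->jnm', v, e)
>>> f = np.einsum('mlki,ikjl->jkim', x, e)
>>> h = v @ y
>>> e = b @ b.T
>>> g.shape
(2, 2, 3, 29)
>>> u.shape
(29, 3, 2)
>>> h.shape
(2, 29, 2)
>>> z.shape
(2, 2, 5, 3)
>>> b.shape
(23, 29)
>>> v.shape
(2, 29, 2)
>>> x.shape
(5, 29, 3, 2)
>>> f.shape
(29, 3, 2, 5)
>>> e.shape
(23, 23)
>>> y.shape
(2, 2)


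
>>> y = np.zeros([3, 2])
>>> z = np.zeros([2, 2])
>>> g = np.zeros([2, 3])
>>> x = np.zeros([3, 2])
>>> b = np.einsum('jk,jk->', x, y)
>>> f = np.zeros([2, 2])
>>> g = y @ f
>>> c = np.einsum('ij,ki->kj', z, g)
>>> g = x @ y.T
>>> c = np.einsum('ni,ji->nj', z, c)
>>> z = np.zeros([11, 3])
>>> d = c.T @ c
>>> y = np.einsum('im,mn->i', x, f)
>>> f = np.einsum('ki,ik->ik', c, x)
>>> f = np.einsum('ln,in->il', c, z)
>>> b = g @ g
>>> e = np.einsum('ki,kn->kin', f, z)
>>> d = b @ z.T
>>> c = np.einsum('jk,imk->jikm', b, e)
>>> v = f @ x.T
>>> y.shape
(3,)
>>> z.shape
(11, 3)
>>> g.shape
(3, 3)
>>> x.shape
(3, 2)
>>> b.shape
(3, 3)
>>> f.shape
(11, 2)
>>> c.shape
(3, 11, 3, 2)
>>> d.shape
(3, 11)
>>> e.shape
(11, 2, 3)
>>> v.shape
(11, 3)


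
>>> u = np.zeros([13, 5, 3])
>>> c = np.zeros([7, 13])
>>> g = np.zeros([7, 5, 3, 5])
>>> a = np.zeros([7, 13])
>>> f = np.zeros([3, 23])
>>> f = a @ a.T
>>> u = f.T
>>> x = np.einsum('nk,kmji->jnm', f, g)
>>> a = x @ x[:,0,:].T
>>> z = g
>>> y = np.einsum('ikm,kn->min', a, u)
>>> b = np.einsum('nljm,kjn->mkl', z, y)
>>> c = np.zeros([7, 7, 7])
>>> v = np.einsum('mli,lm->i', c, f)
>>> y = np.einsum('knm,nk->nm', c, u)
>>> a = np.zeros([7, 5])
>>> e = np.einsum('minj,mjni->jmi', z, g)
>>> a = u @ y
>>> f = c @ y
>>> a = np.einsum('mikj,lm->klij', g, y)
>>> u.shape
(7, 7)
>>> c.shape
(7, 7, 7)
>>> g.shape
(7, 5, 3, 5)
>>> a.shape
(3, 7, 5, 5)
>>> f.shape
(7, 7, 7)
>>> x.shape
(3, 7, 5)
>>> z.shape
(7, 5, 3, 5)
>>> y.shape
(7, 7)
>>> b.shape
(5, 3, 5)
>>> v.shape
(7,)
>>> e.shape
(5, 7, 5)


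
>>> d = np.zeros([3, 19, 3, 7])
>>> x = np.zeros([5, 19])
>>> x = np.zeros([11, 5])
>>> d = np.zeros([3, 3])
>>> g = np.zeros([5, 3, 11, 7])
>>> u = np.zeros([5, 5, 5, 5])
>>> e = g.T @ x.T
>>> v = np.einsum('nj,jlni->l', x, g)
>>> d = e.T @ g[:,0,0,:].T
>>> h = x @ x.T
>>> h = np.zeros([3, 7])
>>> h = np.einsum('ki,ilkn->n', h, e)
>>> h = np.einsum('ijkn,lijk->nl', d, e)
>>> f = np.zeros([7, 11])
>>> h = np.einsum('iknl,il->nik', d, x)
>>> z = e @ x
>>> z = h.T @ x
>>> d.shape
(11, 3, 11, 5)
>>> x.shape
(11, 5)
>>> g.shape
(5, 3, 11, 7)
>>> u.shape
(5, 5, 5, 5)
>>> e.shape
(7, 11, 3, 11)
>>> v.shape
(3,)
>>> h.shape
(11, 11, 3)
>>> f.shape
(7, 11)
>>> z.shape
(3, 11, 5)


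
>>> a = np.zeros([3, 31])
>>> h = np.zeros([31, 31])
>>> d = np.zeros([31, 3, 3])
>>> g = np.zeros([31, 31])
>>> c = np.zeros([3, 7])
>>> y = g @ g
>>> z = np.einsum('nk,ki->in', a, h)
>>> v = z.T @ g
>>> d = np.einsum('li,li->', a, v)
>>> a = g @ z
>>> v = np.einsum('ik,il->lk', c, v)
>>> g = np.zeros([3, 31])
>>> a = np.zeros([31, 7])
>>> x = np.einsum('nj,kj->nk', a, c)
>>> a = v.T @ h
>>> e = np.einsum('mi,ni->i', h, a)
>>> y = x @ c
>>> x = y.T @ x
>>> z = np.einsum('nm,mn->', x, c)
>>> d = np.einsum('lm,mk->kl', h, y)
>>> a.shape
(7, 31)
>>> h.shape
(31, 31)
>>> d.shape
(7, 31)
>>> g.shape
(3, 31)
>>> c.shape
(3, 7)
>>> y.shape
(31, 7)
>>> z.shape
()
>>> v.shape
(31, 7)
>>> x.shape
(7, 3)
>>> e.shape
(31,)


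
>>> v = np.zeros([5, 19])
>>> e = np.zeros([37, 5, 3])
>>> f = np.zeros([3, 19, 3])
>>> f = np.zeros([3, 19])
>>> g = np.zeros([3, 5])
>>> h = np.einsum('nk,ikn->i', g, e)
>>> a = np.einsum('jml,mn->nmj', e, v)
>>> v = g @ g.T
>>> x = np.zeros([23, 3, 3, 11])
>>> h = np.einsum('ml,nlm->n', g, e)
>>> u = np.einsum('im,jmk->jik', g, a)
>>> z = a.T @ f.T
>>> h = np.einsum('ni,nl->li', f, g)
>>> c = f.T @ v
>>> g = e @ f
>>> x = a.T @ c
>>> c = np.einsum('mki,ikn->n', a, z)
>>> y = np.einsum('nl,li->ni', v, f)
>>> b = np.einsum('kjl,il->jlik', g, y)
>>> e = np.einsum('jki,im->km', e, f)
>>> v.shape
(3, 3)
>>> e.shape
(5, 19)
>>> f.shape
(3, 19)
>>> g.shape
(37, 5, 19)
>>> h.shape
(5, 19)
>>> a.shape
(19, 5, 37)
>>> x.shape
(37, 5, 3)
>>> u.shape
(19, 3, 37)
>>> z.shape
(37, 5, 3)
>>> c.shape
(3,)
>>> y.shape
(3, 19)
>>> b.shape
(5, 19, 3, 37)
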